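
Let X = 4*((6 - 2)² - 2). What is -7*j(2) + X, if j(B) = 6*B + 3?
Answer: -49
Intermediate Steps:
j(B) = 3 + 6*B
X = 56 (X = 4*(4² - 2) = 4*(16 - 2) = 4*14 = 56)
-7*j(2) + X = -7*(3 + 6*2) + 56 = -7*(3 + 12) + 56 = -7*15 + 56 = -105 + 56 = -49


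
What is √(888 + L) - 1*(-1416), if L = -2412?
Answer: 1416 + 2*I*√381 ≈ 1416.0 + 39.038*I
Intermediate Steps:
√(888 + L) - 1*(-1416) = √(888 - 2412) - 1*(-1416) = √(-1524) + 1416 = 2*I*√381 + 1416 = 1416 + 2*I*√381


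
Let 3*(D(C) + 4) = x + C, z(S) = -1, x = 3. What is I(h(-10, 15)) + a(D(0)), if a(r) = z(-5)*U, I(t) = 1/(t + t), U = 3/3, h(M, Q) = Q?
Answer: -29/30 ≈ -0.96667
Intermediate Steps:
U = 1 (U = 3*(1/3) = 1)
D(C) = -3 + C/3 (D(C) = -4 + (3 + C)/3 = -4 + (1 + C/3) = -3 + C/3)
I(t) = 1/(2*t)
a(r) = -1 (a(r) = -1*1 = -1)
I(h(-10, 15)) + a(D(0)) = (1/2)/15 - 1 = (1/2)*(1/15) - 1 = 1/30 - 1 = -29/30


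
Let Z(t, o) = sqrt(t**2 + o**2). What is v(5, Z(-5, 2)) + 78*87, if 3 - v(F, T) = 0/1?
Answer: 6789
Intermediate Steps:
Z(t, o) = sqrt(o**2 + t**2)
v(F, T) = 3 (v(F, T) = 3 - 0/1 = 3 - 0 = 3 - 1*0 = 3 + 0 = 3)
v(5, Z(-5, 2)) + 78*87 = 3 + 78*87 = 3 + 6786 = 6789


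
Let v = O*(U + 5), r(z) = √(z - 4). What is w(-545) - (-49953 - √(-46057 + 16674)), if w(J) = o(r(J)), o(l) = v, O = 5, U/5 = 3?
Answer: 50053 + I*√29383 ≈ 50053.0 + 171.41*I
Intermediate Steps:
U = 15 (U = 5*3 = 15)
r(z) = √(-4 + z)
v = 100 (v = 5*(15 + 5) = 5*20 = 100)
o(l) = 100
w(J) = 100
w(-545) - (-49953 - √(-46057 + 16674)) = 100 - (-49953 - √(-46057 + 16674)) = 100 - (-49953 - √(-29383)) = 100 - (-49953 - I*√29383) = 100 + (49953 + I*√29383) = 50053 + I*√29383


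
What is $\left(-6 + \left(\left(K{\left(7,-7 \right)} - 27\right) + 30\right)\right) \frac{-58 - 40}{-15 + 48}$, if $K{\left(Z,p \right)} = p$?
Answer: $\frac{980}{33} \approx 29.697$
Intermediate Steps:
$\left(-6 + \left(\left(K{\left(7,-7 \right)} - 27\right) + 30\right)\right) \frac{-58 - 40}{-15 + 48} = \left(-6 + \left(\left(-7 - 27\right) + 30\right)\right) \frac{-58 - 40}{-15 + 48} = \left(-6 + \left(-34 + 30\right)\right) \left(- \frac{98}{33}\right) = \left(-6 - 4\right) \left(\left(-98\right) \frac{1}{33}\right) = \left(-10\right) \left(- \frac{98}{33}\right) = \frac{980}{33}$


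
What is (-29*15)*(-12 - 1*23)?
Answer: 15225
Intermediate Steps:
(-29*15)*(-12 - 1*23) = -435*(-12 - 23) = -435*(-35) = 15225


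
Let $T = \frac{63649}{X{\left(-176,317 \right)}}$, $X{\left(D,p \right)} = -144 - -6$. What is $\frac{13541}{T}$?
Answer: $- \frac{1868658}{63649} \approx -29.359$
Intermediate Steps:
$X{\left(D,p \right)} = -138$ ($X{\left(D,p \right)} = -144 + 6 = -138$)
$T = - \frac{63649}{138}$ ($T = \frac{63649}{-138} = 63649 \left(- \frac{1}{138}\right) = - \frac{63649}{138} \approx -461.22$)
$\frac{13541}{T} = \frac{13541}{- \frac{63649}{138}} = 13541 \left(- \frac{138}{63649}\right) = - \frac{1868658}{63649}$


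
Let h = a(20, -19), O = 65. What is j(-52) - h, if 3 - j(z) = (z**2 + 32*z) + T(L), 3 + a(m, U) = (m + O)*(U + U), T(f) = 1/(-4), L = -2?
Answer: 8785/4 ≈ 2196.3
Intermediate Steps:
T(f) = -1/4
a(m, U) = -3 + 2*U*(65 + m) (a(m, U) = -3 + (m + 65)*(U + U) = -3 + (65 + m)*(2*U) = -3 + 2*U*(65 + m))
h = -3233 (h = -3 + 130*(-19) + 2*(-19)*20 = -3 - 2470 - 760 = -3233)
j(z) = 13/4 - z**2 - 32*z (j(z) = 3 - ((z**2 + 32*z) - 1/4) = 3 - (-1/4 + z**2 + 32*z) = 3 + (1/4 - z**2 - 32*z) = 13/4 - z**2 - 32*z)
j(-52) - h = (13/4 - 1*(-52)**2 - 32*(-52)) - 1*(-3233) = (13/4 - 1*2704 + 1664) + 3233 = (13/4 - 2704 + 1664) + 3233 = -4147/4 + 3233 = 8785/4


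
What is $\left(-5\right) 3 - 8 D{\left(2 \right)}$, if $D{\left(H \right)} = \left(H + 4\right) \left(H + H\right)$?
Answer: $-207$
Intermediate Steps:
$D{\left(H \right)} = 2 H \left(4 + H\right)$ ($D{\left(H \right)} = \left(4 + H\right) 2 H = 2 H \left(4 + H\right)$)
$\left(-5\right) 3 - 8 D{\left(2 \right)} = \left(-5\right) 3 - 8 \cdot 2 \cdot 2 \left(4 + 2\right) = -15 - 8 \cdot 2 \cdot 2 \cdot 6 = -15 - 192 = -207$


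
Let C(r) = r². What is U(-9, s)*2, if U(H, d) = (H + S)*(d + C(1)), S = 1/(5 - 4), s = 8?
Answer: -144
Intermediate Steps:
S = 1 (S = 1/1 = 1)
U(H, d) = (1 + H)*(1 + d) (U(H, d) = (H + 1)*(d + 1²) = (1 + H)*(d + 1) = (1 + H)*(1 + d))
U(-9, s)*2 = (1 - 9 + 8 - 9*8)*2 = (1 - 9 + 8 - 72)*2 = -72*2 = -144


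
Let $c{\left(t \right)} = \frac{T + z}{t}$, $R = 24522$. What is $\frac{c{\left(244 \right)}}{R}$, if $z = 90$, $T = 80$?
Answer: $\frac{85}{2991684} \approx 2.8412 \cdot 10^{-5}$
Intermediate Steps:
$c{\left(t \right)} = \frac{170}{t}$ ($c{\left(t \right)} = \frac{80 + 90}{t} = \frac{170}{t}$)
$\frac{c{\left(244 \right)}}{R} = \frac{170 \cdot \frac{1}{244}}{24522} = 170 \cdot \frac{1}{244} \cdot \frac{1}{24522} = \frac{85}{122} \cdot \frac{1}{24522} = \frac{85}{2991684}$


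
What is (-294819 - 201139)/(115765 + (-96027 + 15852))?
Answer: -247979/17795 ≈ -13.935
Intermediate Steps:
(-294819 - 201139)/(115765 + (-96027 + 15852)) = -495958/(115765 - 80175) = -495958/35590 = -495958*1/35590 = -247979/17795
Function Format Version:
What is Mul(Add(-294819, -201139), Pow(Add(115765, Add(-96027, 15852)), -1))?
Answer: Rational(-247979, 17795) ≈ -13.935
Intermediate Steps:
Mul(Add(-294819, -201139), Pow(Add(115765, Add(-96027, 15852)), -1)) = Mul(-495958, Pow(Add(115765, -80175), -1)) = Mul(-495958, Pow(35590, -1)) = Mul(-495958, Rational(1, 35590)) = Rational(-247979, 17795)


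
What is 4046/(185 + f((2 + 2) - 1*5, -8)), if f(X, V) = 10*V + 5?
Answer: 2023/55 ≈ 36.782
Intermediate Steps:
f(X, V) = 5 + 10*V
4046/(185 + f((2 + 2) - 1*5, -8)) = 4046/(185 + (5 + 10*(-8))) = 4046/(185 + (5 - 80)) = 4046/(185 - 75) = 4046/110 = (1/110)*4046 = 2023/55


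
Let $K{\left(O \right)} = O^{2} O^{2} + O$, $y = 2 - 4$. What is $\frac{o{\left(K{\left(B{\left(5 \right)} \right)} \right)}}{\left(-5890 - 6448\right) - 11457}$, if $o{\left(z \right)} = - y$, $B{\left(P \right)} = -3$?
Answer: $- \frac{2}{23795} \approx -8.4051 \cdot 10^{-5}$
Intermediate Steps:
$y = -2$
$K{\left(O \right)} = O + O^{4}$ ($K{\left(O \right)} = O^{4} + O = O + O^{4}$)
$o{\left(z \right)} = 2$ ($o{\left(z \right)} = \left(-1\right) \left(-2\right) = 2$)
$\frac{o{\left(K{\left(B{\left(5 \right)} \right)} \right)}}{\left(-5890 - 6448\right) - 11457} = \frac{1}{\left(-5890 - 6448\right) - 11457} \cdot 2 = \frac{1}{-12338 - 11457} \cdot 2 = \frac{1}{-23795} \cdot 2 = \left(- \frac{1}{23795}\right) 2 = - \frac{2}{23795}$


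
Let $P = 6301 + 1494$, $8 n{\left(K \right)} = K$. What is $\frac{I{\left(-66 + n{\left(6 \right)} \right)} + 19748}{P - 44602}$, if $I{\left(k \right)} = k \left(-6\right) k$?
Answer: $\frac{46379}{294456} \approx 0.15751$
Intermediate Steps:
$n{\left(K \right)} = \frac{K}{8}$
$I{\left(k \right)} = - 6 k^{2}$ ($I{\left(k \right)} = - 6 k k = - 6 k^{2}$)
$P = 7795$
$\frac{I{\left(-66 + n{\left(6 \right)} \right)} + 19748}{P - 44602} = \frac{- 6 \left(-66 + \frac{1}{8} \cdot 6\right)^{2} + 19748}{7795 - 44602} = \frac{- 6 \left(-66 + \frac{3}{4}\right)^{2} + 19748}{-36807} = \left(- 6 \left(- \frac{261}{4}\right)^{2} + 19748\right) \left(- \frac{1}{36807}\right) = \left(\left(-6\right) \frac{68121}{16} + 19748\right) \left(- \frac{1}{36807}\right) = \left(- \frac{204363}{8} + 19748\right) \left(- \frac{1}{36807}\right) = \left(- \frac{46379}{8}\right) \left(- \frac{1}{36807}\right) = \frac{46379}{294456}$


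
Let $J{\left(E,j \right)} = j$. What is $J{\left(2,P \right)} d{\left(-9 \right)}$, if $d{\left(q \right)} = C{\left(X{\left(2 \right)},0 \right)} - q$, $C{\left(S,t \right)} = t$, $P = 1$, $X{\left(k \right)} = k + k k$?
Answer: $9$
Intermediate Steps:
$X{\left(k \right)} = k + k^{2}$
$d{\left(q \right)} = - q$ ($d{\left(q \right)} = 0 - q = - q$)
$J{\left(2,P \right)} d{\left(-9 \right)} = 1 \left(\left(-1\right) \left(-9\right)\right) = 1 \cdot 9 = 9$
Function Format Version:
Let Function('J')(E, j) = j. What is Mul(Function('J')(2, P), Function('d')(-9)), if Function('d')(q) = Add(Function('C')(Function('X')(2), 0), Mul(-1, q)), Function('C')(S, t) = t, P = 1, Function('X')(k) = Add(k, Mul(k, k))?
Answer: 9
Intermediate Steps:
Function('X')(k) = Add(k, Pow(k, 2))
Function('d')(q) = Mul(-1, q) (Function('d')(q) = Add(0, Mul(-1, q)) = Mul(-1, q))
Mul(Function('J')(2, P), Function('d')(-9)) = Mul(1, Mul(-1, -9)) = Mul(1, 9) = 9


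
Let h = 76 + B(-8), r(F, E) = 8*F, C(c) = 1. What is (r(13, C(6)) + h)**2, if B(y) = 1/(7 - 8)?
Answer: 32041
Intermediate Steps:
B(y) = -1 (B(y) = 1/(-1) = -1)
h = 75 (h = 76 - 1 = 75)
(r(13, C(6)) + h)**2 = (8*13 + 75)**2 = (104 + 75)**2 = 179**2 = 32041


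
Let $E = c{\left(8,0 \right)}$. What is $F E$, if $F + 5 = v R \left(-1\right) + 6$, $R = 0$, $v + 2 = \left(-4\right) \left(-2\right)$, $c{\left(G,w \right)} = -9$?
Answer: $-9$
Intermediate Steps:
$v = 6$ ($v = -2 - -8 = -2 + 8 = 6$)
$E = -9$
$F = 1$ ($F = -5 + \left(6 \cdot 0 \left(-1\right) + 6\right) = -5 + \left(0 \left(-1\right) + 6\right) = -5 + \left(0 + 6\right) = -5 + 6 = 1$)
$F E = 1 \left(-9\right) = -9$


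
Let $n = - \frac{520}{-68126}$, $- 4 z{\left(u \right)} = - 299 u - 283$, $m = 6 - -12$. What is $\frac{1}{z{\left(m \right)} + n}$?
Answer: $\frac{136252}{192967935} \approx 0.00070609$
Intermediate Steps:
$m = 18$ ($m = 6 + 12 = 18$)
$z{\left(u \right)} = \frac{283}{4} + \frac{299 u}{4}$ ($z{\left(u \right)} = - \frac{- 299 u - 283}{4} = - \frac{-283 - 299 u}{4} = \frac{283}{4} + \frac{299 u}{4}$)
$n = \frac{260}{34063}$ ($n = \left(-520\right) \left(- \frac{1}{68126}\right) = \frac{260}{34063} \approx 0.0076329$)
$\frac{1}{z{\left(m \right)} + n} = \frac{1}{\left(\frac{283}{4} + \frac{299}{4} \cdot 18\right) + \frac{260}{34063}} = \frac{1}{\left(\frac{283}{4} + \frac{2691}{2}\right) + \frac{260}{34063}} = \frac{1}{\frac{5665}{4} + \frac{260}{34063}} = \frac{1}{\frac{192967935}{136252}} = \frac{136252}{192967935}$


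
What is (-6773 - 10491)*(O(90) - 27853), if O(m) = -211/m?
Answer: 21640259992/45 ≈ 4.8089e+8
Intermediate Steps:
(-6773 - 10491)*(O(90) - 27853) = (-6773 - 10491)*(-211/90 - 27853) = -17264*(-211*1/90 - 27853) = -17264*(-211/90 - 27853) = -17264*(-2506981/90) = 21640259992/45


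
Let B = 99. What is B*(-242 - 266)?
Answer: -50292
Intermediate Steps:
B*(-242 - 266) = 99*(-242 - 266) = 99*(-508) = -50292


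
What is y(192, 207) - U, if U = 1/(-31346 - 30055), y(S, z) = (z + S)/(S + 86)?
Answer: 24499277/17069478 ≈ 1.4353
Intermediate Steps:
y(S, z) = (S + z)/(86 + S)
U = -1/61401 (U = 1/(-61401) = -1/61401 ≈ -1.6286e-5)
y(192, 207) - U = (192 + 207)/(86 + 192) - 1*(-1/61401) = 399/278 + 1/61401 = 24499277/17069478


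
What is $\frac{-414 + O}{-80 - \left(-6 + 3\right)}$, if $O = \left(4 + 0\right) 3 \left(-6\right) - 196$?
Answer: $\frac{62}{7} \approx 8.8571$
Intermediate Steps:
$O = -268$ ($O = 4 \cdot 3 \left(-6\right) - 196 = 12 \left(-6\right) - 196 = -72 - 196 = -268$)
$\frac{-414 + O}{-80 - \left(-6 + 3\right)} = \frac{-414 - 268}{-80 - \left(-6 + 3\right)} = - \frac{682}{-80 - -3} = - \frac{682}{-80 + 3} = - \frac{682}{-77} = \left(-682\right) \left(- \frac{1}{77}\right) = \frac{62}{7}$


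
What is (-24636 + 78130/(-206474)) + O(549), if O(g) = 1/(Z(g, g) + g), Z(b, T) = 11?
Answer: -1424295943083/57812720 ≈ -24636.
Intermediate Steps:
O(g) = 1/(11 + g)
(-24636 + 78130/(-206474)) + O(549) = (-24636 + 78130/(-206474)) + 1/(11 + 549) = (-24636 + 78130*(-1/206474)) + 1/560 = (-24636 - 39065/103237) + 1/560 = -2543385797/103237 + 1/560 = -1424295943083/57812720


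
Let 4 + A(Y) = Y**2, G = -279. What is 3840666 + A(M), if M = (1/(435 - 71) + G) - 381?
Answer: 566587129473/132496 ≈ 4.2763e+6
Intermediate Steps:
M = -240239/364 (M = (1/(435 - 71) - 279) - 381 = (1/364 - 279) - 381 = -101555/364 - 381 = -240239/364 ≈ -660.00)
A(Y) = -4 + Y**2
3840666 + A(M) = 3840666 + (-4 + (-240239/364)**2) = 3840666 + (-4 + 57714777121/132496) = 3840666 + 57714247137/132496 = 566587129473/132496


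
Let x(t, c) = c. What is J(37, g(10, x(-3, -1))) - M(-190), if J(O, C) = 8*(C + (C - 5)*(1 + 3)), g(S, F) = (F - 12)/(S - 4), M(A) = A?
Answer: -170/3 ≈ -56.667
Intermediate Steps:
g(S, F) = (-12 + F)/(-4 + S)
J(O, C) = -160 + 40*C (J(O, C) = 8*(C + (-5 + C)*4) = 8*(C + (-20 + 4*C)) = 8*(-20 + 5*C) = -160 + 40*C)
J(37, g(10, x(-3, -1))) - M(-190) = (-160 + 40*((-12 - 1)/(-4 + 10))) - 1*(-190) = (-160 + 40*(-13/6)) + 190 = (-160 - 260/3) + 190 = -740/3 + 190 = -170/3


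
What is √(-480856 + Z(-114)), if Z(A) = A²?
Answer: 2*I*√116965 ≈ 684.0*I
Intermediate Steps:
√(-480856 + Z(-114)) = √(-480856 + (-114)²) = √(-480856 + 12996) = √(-467860) = 2*I*√116965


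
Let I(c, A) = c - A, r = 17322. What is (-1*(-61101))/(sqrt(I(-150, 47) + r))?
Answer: 61101*sqrt(685)/3425 ≈ 466.91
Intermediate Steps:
(-1*(-61101))/(sqrt(I(-150, 47) + r)) = (-1*(-61101))/(sqrt((-150 - 1*47) + 17322)) = 61101/(sqrt((-150 - 47) + 17322)) = 61101/(sqrt(-197 + 17322)) = 61101/(sqrt(17125)) = 61101/((5*sqrt(685))) = 61101*(sqrt(685)/3425) = 61101*sqrt(685)/3425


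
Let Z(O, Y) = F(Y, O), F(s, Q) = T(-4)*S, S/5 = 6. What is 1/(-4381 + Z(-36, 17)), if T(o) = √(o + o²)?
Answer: -4381/19182361 - 60*√3/19182361 ≈ -0.00023380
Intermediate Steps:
S = 30 (S = 5*6 = 30)
F(s, Q) = 60*√3 (F(s, Q) = √(-4*(1 - 4))*30 = √(-4*(-3))*30 = √12*30 = (2*√3)*30 = 60*√3)
Z(O, Y) = 60*√3
1/(-4381 + Z(-36, 17)) = 1/(-4381 + 60*√3)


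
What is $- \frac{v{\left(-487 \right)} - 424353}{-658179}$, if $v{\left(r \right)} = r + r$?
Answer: $- \frac{425327}{658179} \approx -0.64622$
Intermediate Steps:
$v{\left(r \right)} = 2 r$
$- \frac{v{\left(-487 \right)} - 424353}{-658179} = - \frac{2 \left(-487\right) - 424353}{-658179} = - \frac{\left(-974 - 424353\right) \left(-1\right)}{658179} = - \frac{\left(-425327\right) \left(-1\right)}{658179} = \left(-1\right) \frac{425327}{658179} = - \frac{425327}{658179}$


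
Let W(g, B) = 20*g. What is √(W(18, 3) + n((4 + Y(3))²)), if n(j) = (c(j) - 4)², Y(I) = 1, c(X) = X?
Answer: 3*√89 ≈ 28.302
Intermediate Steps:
n(j) = (-4 + j)² (n(j) = (j - 4)² = (-4 + j)²)
√(W(18, 3) + n((4 + Y(3))²)) = √(20*18 + (-4 + (4 + 1)²)²) = √(360 + (-4 + 5²)²) = √(360 + (-4 + 25)²) = √(360 + 21²) = √(360 + 441) = √801 = 3*√89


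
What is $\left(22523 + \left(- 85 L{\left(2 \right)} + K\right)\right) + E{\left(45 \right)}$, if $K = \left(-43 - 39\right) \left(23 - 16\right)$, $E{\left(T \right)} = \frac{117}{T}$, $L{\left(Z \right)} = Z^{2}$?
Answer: $\frac{108058}{5} \approx 21612.0$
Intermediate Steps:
$K = -574$ ($K = \left(-82\right) 7 = -574$)
$\left(22523 + \left(- 85 L{\left(2 \right)} + K\right)\right) + E{\left(45 \right)} = \left(22523 - \left(574 + 85 \cdot 2^{2}\right)\right) + \frac{117}{45} = \left(22523 - 914\right) + 117 \cdot \frac{1}{45} = \left(22523 - 914\right) + \frac{13}{5} = 21609 + \frac{13}{5} = \frac{108058}{5}$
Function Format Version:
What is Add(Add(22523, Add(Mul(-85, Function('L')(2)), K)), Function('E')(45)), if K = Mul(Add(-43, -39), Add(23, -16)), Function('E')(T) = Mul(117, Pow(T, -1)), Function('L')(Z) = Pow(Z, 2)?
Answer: Rational(108058, 5) ≈ 21612.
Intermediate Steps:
K = -574 (K = Mul(-82, 7) = -574)
Add(Add(22523, Add(Mul(-85, Function('L')(2)), K)), Function('E')(45)) = Add(Add(22523, Add(Mul(-85, Pow(2, 2)), -574)), Mul(117, Pow(45, -1))) = Add(Add(22523, Add(Mul(-85, 4), -574)), Mul(117, Rational(1, 45))) = Add(Add(22523, Add(-340, -574)), Rational(13, 5)) = Add(Add(22523, -914), Rational(13, 5)) = Add(21609, Rational(13, 5)) = Rational(108058, 5)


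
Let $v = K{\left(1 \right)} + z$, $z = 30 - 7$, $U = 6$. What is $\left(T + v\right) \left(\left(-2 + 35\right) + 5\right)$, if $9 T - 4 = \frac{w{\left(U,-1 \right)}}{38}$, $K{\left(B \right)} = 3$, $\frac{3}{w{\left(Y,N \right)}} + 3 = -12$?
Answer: $\frac{15073}{15} \approx 1004.9$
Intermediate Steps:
$w{\left(Y,N \right)} = - \frac{1}{5}$ ($w{\left(Y,N \right)} = \frac{3}{-3 - 12} = \frac{3}{-15} = 3 \left(- \frac{1}{15}\right) = - \frac{1}{5}$)
$z = 23$ ($z = 30 - 7 = 23$)
$T = \frac{253}{570}$ ($T = \frac{4}{9} + \frac{\left(- \frac{1}{5}\right) \frac{1}{38}}{9} = \frac{4}{9} + \frac{1}{9} \left(- \frac{1}{190}\right) = \frac{4}{9} - \frac{1}{1710} = \frac{253}{570} \approx 0.44386$)
$v = 26$ ($v = 3 + 23 = 26$)
$\left(T + v\right) \left(\left(-2 + 35\right) + 5\right) = \left(\frac{253}{570} + 26\right) \left(\left(-2 + 35\right) + 5\right) = \frac{15073 \left(33 + 5\right)}{570} = \frac{15073}{570} \cdot 38 = \frac{15073}{15}$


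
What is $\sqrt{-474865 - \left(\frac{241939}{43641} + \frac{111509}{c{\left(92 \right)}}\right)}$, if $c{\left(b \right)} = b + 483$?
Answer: $\frac{i \sqrt{1329520724611175863}}{1672905} \approx 689.25 i$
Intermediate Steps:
$c{\left(b \right)} = 483 + b$
$\sqrt{-474865 - \left(\frac{241939}{43641} + \frac{111509}{c{\left(92 \right)}}\right)} = \sqrt{-474865 - \left(\frac{241939}{43641} + \frac{111509}{483 + 92}\right)} = \sqrt{-474865 - \left(\frac{241939}{43641} + \frac{111509}{575}\right)} = \sqrt{-474865 - \frac{5005479194}{25093575}} = \sqrt{- \frac{11921065971569}{25093575}} = \frac{i \sqrt{1329520724611175863}}{1672905}$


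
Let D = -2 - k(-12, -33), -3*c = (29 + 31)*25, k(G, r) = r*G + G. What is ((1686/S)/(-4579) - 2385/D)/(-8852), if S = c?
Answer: -682638537/977866055500 ≈ -0.00069809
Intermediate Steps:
k(G, r) = G + G*r (k(G, r) = G*r + G = G + G*r)
c = -500 (c = -(29 + 31)*25/3 = -20*25 = -⅓*1500 = -500)
S = -500
D = -386 (D = -2 - (-12)*(1 - 33) = -2 - (-12)*(-32) = -2 - 1*384 = -2 - 384 = -386)
((1686/S)/(-4579) - 2385/D)/(-8852) = ((1686/(-500))/(-4579) - 2385/(-386))/(-8852) = ((1686*(-1/500))*(-1/4579) - 2385*(-1/386))*(-1/8852) = (-843/250*(-1/4579) + 2385/386)*(-1/8852) = (843/1144750 + 2385/386)*(-1/8852) = (682638537/110468375)*(-1/8852) = -682638537/977866055500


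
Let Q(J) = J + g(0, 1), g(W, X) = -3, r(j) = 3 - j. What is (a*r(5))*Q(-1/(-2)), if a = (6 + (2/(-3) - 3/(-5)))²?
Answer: 7921/45 ≈ 176.02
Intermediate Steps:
a = 7921/225 (a = (6 + (2*(-⅓) - 3*(-⅕)))² = (6 + (-⅔ + ⅗))² = (6 - 1/15)² = (89/15)² = 7921/225 ≈ 35.204)
Q(J) = -3 + J (Q(J) = J - 3 = -3 + J)
(a*r(5))*Q(-1/(-2)) = (7921*(3 - 1*5)/225)*(-3 - 1/(-2)) = (7921*(3 - 5)/225)*(-3 - 1*(-½)) = ((7921/225)*(-2))*(-3 + ½) = -15842/225*(-5/2) = 7921/45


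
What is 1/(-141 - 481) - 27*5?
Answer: -83971/622 ≈ -135.00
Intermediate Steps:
1/(-141 - 481) - 27*5 = 1/(-622) - 1*135 = -1/622 - 135 = -83971/622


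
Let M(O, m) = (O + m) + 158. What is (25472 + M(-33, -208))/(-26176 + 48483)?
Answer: 25389/22307 ≈ 1.1382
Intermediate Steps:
M(O, m) = 158 + O + m
(25472 + M(-33, -208))/(-26176 + 48483) = (25472 + (158 - 33 - 208))/(-26176 + 48483) = (25472 - 83)/22307 = 25389*(1/22307) = 25389/22307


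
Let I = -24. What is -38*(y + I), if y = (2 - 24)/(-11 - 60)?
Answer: 63916/71 ≈ 900.23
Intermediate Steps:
y = 22/71 (y = -22/(-71) = -22*(-1/71) = 22/71 ≈ 0.30986)
-38*(y + I) = -38*(22/71 - 24) = -38*(-1682/71) = 63916/71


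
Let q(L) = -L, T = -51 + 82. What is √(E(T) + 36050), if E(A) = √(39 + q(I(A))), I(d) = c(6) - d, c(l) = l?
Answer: 11*√298 ≈ 189.89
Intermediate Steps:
T = 31
I(d) = 6 - d
E(A) = √(33 + A) (E(A) = √(39 - (6 - A)) = √(39 + (-6 + A)) = √(33 + A))
√(E(T) + 36050) = √(√(33 + 31) + 36050) = √(√64 + 36050) = √(8 + 36050) = √36058 = 11*√298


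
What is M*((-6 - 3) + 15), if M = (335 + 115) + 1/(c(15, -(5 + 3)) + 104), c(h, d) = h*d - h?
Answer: 83694/31 ≈ 2699.8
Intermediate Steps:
c(h, d) = -h + d*h (c(h, d) = d*h - h = -h + d*h)
M = 13949/31 (M = (335 + 115) + 1/(15*(-1 - (5 + 3)) + 104) = 450 + 1/(15*(-1 - 1*8) + 104) = 450 + 1/(15*(-1 - 8) + 104) = 450 + 1/(15*(-9) + 104) = 450 + 1/(-135 + 104) = 450 + 1/(-31) = 450 - 1/31 = 13949/31 ≈ 449.97)
M*((-6 - 3) + 15) = 13949*((-6 - 3) + 15)/31 = 13949*(-9 + 15)/31 = (13949/31)*6 = 83694/31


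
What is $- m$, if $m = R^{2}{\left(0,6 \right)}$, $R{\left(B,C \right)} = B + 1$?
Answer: $-1$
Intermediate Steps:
$R{\left(B,C \right)} = 1 + B$
$m = 1$ ($m = \left(1 + 0\right)^{2} = 1^{2} = 1$)
$- m = \left(-1\right) 1 = -1$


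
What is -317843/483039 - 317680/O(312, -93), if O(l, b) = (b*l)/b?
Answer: -6397958189/6279507 ≈ -1018.9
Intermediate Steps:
O(l, b) = l
-317843/483039 - 317680/O(312, -93) = -317843/483039 - 317680/312 = -317843*1/483039 - 317680*1/312 = -317843/483039 - 39710/39 = -6397958189/6279507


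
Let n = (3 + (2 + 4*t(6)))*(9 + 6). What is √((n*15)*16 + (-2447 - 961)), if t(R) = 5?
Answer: 8*√1353 ≈ 294.27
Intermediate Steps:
n = 375 (n = (3 + (2 + 4*5))*(9 + 6) = (3 + (2 + 20))*15 = (3 + 22)*15 = 25*15 = 375)
√((n*15)*16 + (-2447 - 961)) = √((375*15)*16 + (-2447 - 961)) = √(5625*16 - 3408) = √(90000 - 3408) = √86592 = 8*√1353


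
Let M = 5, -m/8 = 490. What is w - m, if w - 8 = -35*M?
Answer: 3753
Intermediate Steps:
m = -3920 (m = -8*490 = -3920)
w = -167 (w = 8 - 35*5 = 8 - 175 = -167)
w - m = -167 - 1*(-3920) = -167 + 3920 = 3753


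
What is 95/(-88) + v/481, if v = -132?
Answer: -57311/42328 ≈ -1.3540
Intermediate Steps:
95/(-88) + v/481 = 95/(-88) - 132/481 = 95*(-1/88) - 132*1/481 = -95/88 - 132/481 = -57311/42328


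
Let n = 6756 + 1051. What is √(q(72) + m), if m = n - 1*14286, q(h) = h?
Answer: I*√6407 ≈ 80.044*I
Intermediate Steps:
n = 7807
m = -6479 (m = 7807 - 1*14286 = 7807 - 14286 = -6479)
√(q(72) + m) = √(72 - 6479) = √(-6407) = I*√6407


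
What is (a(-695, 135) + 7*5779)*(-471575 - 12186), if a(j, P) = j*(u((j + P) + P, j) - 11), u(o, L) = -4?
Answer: -24612792158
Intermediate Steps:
a(j, P) = -15*j (a(j, P) = j*(-4 - 11) = j*(-15) = -15*j)
(a(-695, 135) + 7*5779)*(-471575 - 12186) = (-15*(-695) + 7*5779)*(-471575 - 12186) = (10425 + 40453)*(-483761) = 50878*(-483761) = -24612792158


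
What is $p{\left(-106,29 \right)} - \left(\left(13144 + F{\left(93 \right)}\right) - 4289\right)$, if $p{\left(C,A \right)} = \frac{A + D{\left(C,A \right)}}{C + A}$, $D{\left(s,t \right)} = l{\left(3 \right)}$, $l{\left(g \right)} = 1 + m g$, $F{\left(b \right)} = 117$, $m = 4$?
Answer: $- \frac{98698}{11} \approx -8972.5$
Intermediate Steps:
$l{\left(g \right)} = 1 + 4 g$
$D{\left(s,t \right)} = 13$ ($D{\left(s,t \right)} = 1 + 4 \cdot 3 = 1 + 12 = 13$)
$p{\left(C,A \right)} = \frac{13 + A}{A + C}$ ($p{\left(C,A \right)} = \frac{A + 13}{C + A} = \frac{13 + A}{A + C}$)
$p{\left(-106,29 \right)} - \left(\left(13144 + F{\left(93 \right)}\right) - 4289\right) = \frac{13 + 29}{29 - 106} - \left(\left(13144 + 117\right) - 4289\right) = \frac{1}{-77} \cdot 42 - \left(13261 - 4289\right) = \left(- \frac{1}{77}\right) 42 - 8972 = - \frac{6}{11} - 8972 = - \frac{98698}{11}$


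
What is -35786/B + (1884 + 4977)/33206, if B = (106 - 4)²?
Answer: -139616009/43184403 ≈ -3.2330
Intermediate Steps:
B = 10404 (B = 102² = 10404)
-35786/B + (1884 + 4977)/33206 = -35786/10404 + (1884 + 4977)/33206 = -35786*1/10404 + 6861*(1/33206) = -17893/5202 + 6861/33206 = -139616009/43184403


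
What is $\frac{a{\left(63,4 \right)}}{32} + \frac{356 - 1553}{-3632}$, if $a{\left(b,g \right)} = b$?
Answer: $\frac{16695}{7264} \approx 2.2983$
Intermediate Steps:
$\frac{a{\left(63,4 \right)}}{32} + \frac{356 - 1553}{-3632} = \frac{63}{32} + \frac{356 - 1553}{-3632} = 63 \cdot \frac{1}{32} + \left(356 - 1553\right) \left(- \frac{1}{3632}\right) = \frac{63}{32} - - \frac{1197}{3632} = \frac{63}{32} + \frac{1197}{3632} = \frac{16695}{7264}$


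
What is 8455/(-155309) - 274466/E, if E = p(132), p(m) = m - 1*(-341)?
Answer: -3875549019/6678287 ≈ -580.32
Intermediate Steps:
p(m) = 341 + m (p(m) = m + 341 = 341 + m)
E = 473 (E = 341 + 132 = 473)
8455/(-155309) - 274466/E = 8455/(-155309) - 274466/473 = 8455*(-1/155309) - 274466*1/473 = -8455/155309 - 274466/473 = -3875549019/6678287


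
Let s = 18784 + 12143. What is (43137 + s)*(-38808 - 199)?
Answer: -2889014448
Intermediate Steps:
s = 30927
(43137 + s)*(-38808 - 199) = (43137 + 30927)*(-38808 - 199) = 74064*(-39007) = -2889014448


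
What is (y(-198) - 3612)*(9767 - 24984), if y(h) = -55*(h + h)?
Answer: -276462456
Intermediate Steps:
y(h) = -110*h
(y(-198) - 3612)*(9767 - 24984) = (-110*(-198) - 3612)*(9767 - 24984) = (21780 - 3612)*(-15217) = 18168*(-15217) = -276462456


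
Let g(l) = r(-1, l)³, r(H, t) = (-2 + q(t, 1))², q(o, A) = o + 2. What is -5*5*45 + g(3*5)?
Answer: 11389500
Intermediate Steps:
q(o, A) = 2 + o
r(H, t) = t² (r(H, t) = (-2 + (2 + t))² = t²)
g(l) = l⁶ (g(l) = (l²)³ = l⁶)
-5*5*45 + g(3*5) = -5*5*45 + (3*5)⁶ = -25*45 + 15⁶ = -1125 + 11390625 = 11389500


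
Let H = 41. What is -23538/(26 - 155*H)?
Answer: 23538/6329 ≈ 3.7191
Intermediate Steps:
-23538/(26 - 155*H) = -23538/(26 - 155*41) = -23538/(26 - 6355) = -23538/(-6329) = -23538*(-1/6329) = 23538/6329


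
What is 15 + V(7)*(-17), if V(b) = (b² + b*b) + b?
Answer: -1770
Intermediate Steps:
V(b) = b + 2*b² (V(b) = (b² + b²) + b = 2*b² + b = b + 2*b²)
15 + V(7)*(-17) = 15 + (7*(1 + 2*7))*(-17) = 15 + (7*(1 + 14))*(-17) = 15 + (7*15)*(-17) = 15 + 105*(-17) = 15 - 1785 = -1770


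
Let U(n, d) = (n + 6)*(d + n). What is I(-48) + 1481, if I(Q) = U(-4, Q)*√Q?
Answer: 1481 - 416*I*√3 ≈ 1481.0 - 720.53*I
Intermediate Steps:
U(n, d) = (6 + n)*(d + n)
I(Q) = √Q*(-8 + 2*Q) (I(Q) = ((-4)² + 6*Q + 6*(-4) + Q*(-4))*√Q = (16 + 6*Q - 24 - 4*Q)*√Q = (-8 + 2*Q)*√Q = √Q*(-8 + 2*Q))
I(-48) + 1481 = 2*√(-48)*(-4 - 48) + 1481 = 2*(4*I*√3)*(-52) + 1481 = -416*I*√3 + 1481 = 1481 - 416*I*√3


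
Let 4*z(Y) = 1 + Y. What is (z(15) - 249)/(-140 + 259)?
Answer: -35/17 ≈ -2.0588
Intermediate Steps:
z(Y) = ¼ + Y/4 (z(Y) = (1 + Y)/4 = ¼ + Y/4)
(z(15) - 249)/(-140 + 259) = ((¼ + (¼)*15) - 249)/(-140 + 259) = ((¼ + 15/4) - 249)/119 = (4 - 249)*(1/119) = -245*1/119 = -35/17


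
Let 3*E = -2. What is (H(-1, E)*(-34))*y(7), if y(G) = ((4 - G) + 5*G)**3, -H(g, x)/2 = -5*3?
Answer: -33423360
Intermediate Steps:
E = -2/3 (E = (1/3)*(-2) = -2/3 ≈ -0.66667)
H(g, x) = 30 (H(g, x) = -(-10)*3 = -2*(-15) = 30)
y(G) = (4 + 4*G)**3
(H(-1, E)*(-34))*y(7) = (30*(-34))*(64*(1 + 7)**3) = -65280*8**3 = -65280*512 = -1020*32768 = -33423360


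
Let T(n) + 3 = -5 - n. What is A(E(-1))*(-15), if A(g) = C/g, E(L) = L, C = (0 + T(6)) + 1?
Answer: -195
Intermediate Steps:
T(n) = -8 - n (T(n) = -3 + (-5 - n) = -8 - n)
C = -13 (C = (0 + (-8 - 1*6)) + 1 = (0 + (-8 - 6)) + 1 = (0 - 14) + 1 = -14 + 1 = -13)
A(g) = -13/g
A(E(-1))*(-15) = -13/(-1)*(-15) = -13*(-1)*(-15) = 13*(-15) = -195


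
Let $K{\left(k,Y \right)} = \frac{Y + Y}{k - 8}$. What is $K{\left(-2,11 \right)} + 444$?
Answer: $\frac{2209}{5} \approx 441.8$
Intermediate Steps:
$K{\left(k,Y \right)} = \frac{2 Y}{-8 + k}$
$K{\left(-2,11 \right)} + 444 = 2 \cdot 11 \frac{1}{-8 - 2} + 444 = 2 \cdot 11 \frac{1}{-10} + 444 = 2 \cdot 11 \left(- \frac{1}{10}\right) + 444 = - \frac{11}{5} + 444 = \frac{2209}{5}$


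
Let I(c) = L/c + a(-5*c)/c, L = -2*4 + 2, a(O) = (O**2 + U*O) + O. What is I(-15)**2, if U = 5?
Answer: 4092529/25 ≈ 1.6370e+5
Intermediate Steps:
a(O) = O**2 + 6*O (a(O) = (O**2 + 5*O) + O = O**2 + 6*O)
L = -6 (L = -8 + 2 = -6)
I(c) = -30 - 6/c + 25*c (I(c) = -6/c + ((-5*c)*(6 - 5*c))/c = -6/c + (-5*c*(6 - 5*c))/c = -6/c + (-30 + 25*c) = -30 - 6/c + 25*c)
I(-15)**2 = (-30 - 6/(-15) + 25*(-15))**2 = (-30 - 6*(-1/15) - 375)**2 = (-30 + 2/5 - 375)**2 = (-2023/5)**2 = 4092529/25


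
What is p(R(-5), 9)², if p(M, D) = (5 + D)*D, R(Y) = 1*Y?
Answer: 15876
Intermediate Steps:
R(Y) = Y
p(M, D) = D*(5 + D)
p(R(-5), 9)² = (9*(5 + 9))² = (9*14)² = 126² = 15876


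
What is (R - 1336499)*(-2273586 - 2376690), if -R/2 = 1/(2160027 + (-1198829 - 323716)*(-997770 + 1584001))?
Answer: 462278811846550752649990/74380076489 ≈ 6.2151e+12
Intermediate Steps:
R = 1/446280458934 (R = -2/(2160027 + (-1198829 - 323716)*(-997770 + 1584001)) = -2/(2160027 - 1522545*586231) = -2/(2160027 - 892563077895) = -2/(-892560917868) = -2*(-1/892560917868) = 1/446280458934 ≈ 2.2407e-12)
(R - 1336499)*(-2273586 - 2376690) = (1/446280458934 - 1336499)*(-2273586 - 2376690) = -596453387084832065/446280458934*(-4650276) = 462278811846550752649990/74380076489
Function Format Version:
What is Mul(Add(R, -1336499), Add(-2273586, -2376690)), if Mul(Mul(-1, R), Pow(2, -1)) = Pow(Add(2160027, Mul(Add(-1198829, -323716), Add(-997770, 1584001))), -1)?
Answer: Rational(462278811846550752649990, 74380076489) ≈ 6.2151e+12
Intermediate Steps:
R = Rational(1, 446280458934) (R = Mul(-2, Pow(Add(2160027, Mul(Add(-1198829, -323716), Add(-997770, 1584001))), -1)) = Mul(-2, Pow(Add(2160027, Mul(-1522545, 586231)), -1)) = Mul(-2, Pow(Add(2160027, -892563077895), -1)) = Mul(-2, Pow(-892560917868, -1)) = Mul(-2, Rational(-1, 892560917868)) = Rational(1, 446280458934) ≈ 2.2407e-12)
Mul(Add(R, -1336499), Add(-2273586, -2376690)) = Mul(Add(Rational(1, 446280458934), -1336499), Add(-2273586, -2376690)) = Mul(Rational(-596453387084832065, 446280458934), -4650276) = Rational(462278811846550752649990, 74380076489)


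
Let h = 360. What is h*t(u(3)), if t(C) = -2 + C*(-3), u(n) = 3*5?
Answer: -16920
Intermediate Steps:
u(n) = 15
t(C) = -2 - 3*C
h*t(u(3)) = 360*(-2 - 3*15) = 360*(-2 - 45) = 360*(-47) = -16920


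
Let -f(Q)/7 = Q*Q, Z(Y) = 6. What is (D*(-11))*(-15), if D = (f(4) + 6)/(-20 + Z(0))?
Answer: 8745/7 ≈ 1249.3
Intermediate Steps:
f(Q) = -7*Q² (f(Q) = -7*Q*Q = -7*Q²)
D = 53/7 (D = (-7*4² + 6)/(-20 + 6) = (-7*16 + 6)/(-14) = (-112 + 6)*(-1/14) = -106*(-1/14) = 53/7 ≈ 7.5714)
(D*(-11))*(-15) = ((53/7)*(-11))*(-15) = -583/7*(-15) = 8745/7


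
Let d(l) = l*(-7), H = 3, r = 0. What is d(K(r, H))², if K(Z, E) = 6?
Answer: 1764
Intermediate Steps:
d(l) = -7*l
d(K(r, H))² = (-7*6)² = (-42)² = 1764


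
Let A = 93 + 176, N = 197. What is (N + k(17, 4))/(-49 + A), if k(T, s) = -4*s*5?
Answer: 117/220 ≈ 0.53182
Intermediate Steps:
k(T, s) = -20*s
A = 269
(N + k(17, 4))/(-49 + A) = (197 - 20*4)/(-49 + 269) = (197 - 80)/220 = 117*(1/220) = 117/220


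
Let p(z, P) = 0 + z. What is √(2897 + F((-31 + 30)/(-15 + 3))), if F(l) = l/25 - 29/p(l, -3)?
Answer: √2294103/30 ≈ 50.488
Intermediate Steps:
p(z, P) = z
F(l) = -29/l + l/25 (F(l) = l/25 - 29/l = -29/l + l/25)
√(2897 + F((-31 + 30)/(-15 + 3))) = √(2897 + (-29*(-15 + 3)/(-31 + 30) + ((-31 + 30)/(-15 + 3))/25)) = √(2897 + (-29/((-1/(-12))) + (-1/(-12))/25)) = √(2897 + (-29/((-1*(-1/12))) + (-1*(-1/12))/25)) = √(2897 + (-29/1/12 + (1/25)*(1/12))) = √(2897 + (-29*12 + 1/300)) = √(2897 + (-348 + 1/300)) = √(2897 - 104399/300) = √(764701/300) = √2294103/30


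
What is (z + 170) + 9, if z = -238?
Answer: -59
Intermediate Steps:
(z + 170) + 9 = (-238 + 170) + 9 = -68 + 9 = -59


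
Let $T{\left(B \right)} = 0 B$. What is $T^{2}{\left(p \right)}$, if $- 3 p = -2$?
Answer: $0$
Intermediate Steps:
$p = \frac{2}{3}$ ($p = \left(- \frac{1}{3}\right) \left(-2\right) = \frac{2}{3} \approx 0.66667$)
$T{\left(B \right)} = 0$
$T^{2}{\left(p \right)} = 0^{2} = 0$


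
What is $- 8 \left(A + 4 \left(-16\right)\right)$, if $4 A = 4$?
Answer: $504$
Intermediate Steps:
$A = 1$ ($A = \frac{1}{4} \cdot 4 = 1$)
$- 8 \left(A + 4 \left(-16\right)\right) = - 8 \left(1 + 4 \left(-16\right)\right) = - 8 \left(1 - 64\right) = \left(-8\right) \left(-63\right) = 504$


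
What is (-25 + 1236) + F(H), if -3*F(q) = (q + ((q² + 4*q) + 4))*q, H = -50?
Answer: 116333/3 ≈ 38778.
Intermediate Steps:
F(q) = -q*(4 + q² + 5*q)/3 (F(q) = -(q + ((q² + 4*q) + 4))*q/3 = -(q + (4 + q² + 4*q))*q/3 = -(4 + q² + 5*q)*q/3 = -q*(4 + q² + 5*q)/3)
(-25 + 1236) + F(H) = (-25 + 1236) - ⅓*(-50)*(4 + (-50)² + 5*(-50)) = 1211 - ⅓*(-50)*(4 + 2500 - 250) = 1211 - ⅓*(-50)*2254 = 1211 + 112700/3 = 116333/3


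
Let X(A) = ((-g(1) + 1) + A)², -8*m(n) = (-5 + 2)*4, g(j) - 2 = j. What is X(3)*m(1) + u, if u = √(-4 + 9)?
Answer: 3/2 + √5 ≈ 3.7361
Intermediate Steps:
g(j) = 2 + j
u = √5 ≈ 2.2361
m(n) = 3/2 (m(n) = -(-5 + 2)*4/8 = -(-3)*4/8 = -⅛*(-12) = 3/2)
X(A) = (-2 + A)² (X(A) = ((-(2 + 1) + 1) + A)² = ((-1*3 + 1) + A)² = ((-3 + 1) + A)² = (-2 + A)²)
X(3)*m(1) + u = (-2 + 3)²*(3/2) + √5 = 1²*(3/2) + √5 = 1*(3/2) + √5 = 3/2 + √5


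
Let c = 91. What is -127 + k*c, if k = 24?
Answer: 2057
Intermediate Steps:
-127 + k*c = -127 + 24*91 = -127 + 2184 = 2057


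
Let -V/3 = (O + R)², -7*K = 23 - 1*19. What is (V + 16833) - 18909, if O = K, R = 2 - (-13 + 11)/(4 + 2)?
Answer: -306541/147 ≈ -2085.3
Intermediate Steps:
K = -4/7 (K = -(23 - 1*19)/7 = -(23 - 19)/7 = -⅐*4 = -4/7 ≈ -0.57143)
R = 7/3 (R = 2 - (-2)/6 = 2 - 1*(-⅓) = 2 + ⅓ = 7/3 ≈ 2.3333)
O = -4/7 ≈ -0.57143
V = -1369/147 (V = -3*(-4/7 + 7/3)² = -3*(37/21)² = -3*1369/441 = -1369/147 ≈ -9.3129)
(V + 16833) - 18909 = (-1369/147 + 16833) - 18909 = 2473082/147 - 18909 = -306541/147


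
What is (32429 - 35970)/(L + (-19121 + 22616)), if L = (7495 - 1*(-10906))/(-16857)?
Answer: -59690637/58896814 ≈ -1.0135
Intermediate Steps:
L = -18401/16857 (L = (7495 + 10906)*(-1/16857) = 18401*(-1/16857) = -18401/16857 ≈ -1.0916)
(32429 - 35970)/(L + (-19121 + 22616)) = (32429 - 35970)/(-18401/16857 + (-19121 + 22616)) = -3541/(-18401/16857 + 3495) = -3541/58896814/16857 = -3541*16857/58896814 = -59690637/58896814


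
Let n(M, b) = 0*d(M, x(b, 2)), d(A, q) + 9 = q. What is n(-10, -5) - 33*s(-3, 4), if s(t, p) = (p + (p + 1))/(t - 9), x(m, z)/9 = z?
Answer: 99/4 ≈ 24.750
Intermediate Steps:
x(m, z) = 9*z
d(A, q) = -9 + q
s(t, p) = (1 + 2*p)/(-9 + t) (s(t, p) = (p + (1 + p))/(-9 + t) = (1 + 2*p)/(-9 + t))
n(M, b) = 0 (n(M, b) = 0*(-9 + 9*2) = 0*(-9 + 18) = 0*9 = 0)
n(-10, -5) - 33*s(-3, 4) = 0 - 33*(1 + 2*4)/(-9 - 3) = 0 - 33*(1 + 8)/(-12) = 0 - (-11)*9/4 = 0 - 33*(-¾) = 0 + 99/4 = 99/4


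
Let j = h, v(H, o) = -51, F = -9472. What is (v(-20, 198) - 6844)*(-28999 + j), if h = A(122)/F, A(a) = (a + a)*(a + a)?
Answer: 118394934455/592 ≈ 1.9999e+8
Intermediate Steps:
A(a) = 4*a² (A(a) = (2*a)*(2*a) = 4*a²)
h = -3721/592 (h = (4*122²)/(-9472) = (4*14884)*(-1/9472) = 59536*(-1/9472) = -3721/592 ≈ -6.2855)
j = -3721/592 ≈ -6.2855
(v(-20, 198) - 6844)*(-28999 + j) = (-51 - 6844)*(-28999 - 3721/592) = -6895*(-17171129/592) = 118394934455/592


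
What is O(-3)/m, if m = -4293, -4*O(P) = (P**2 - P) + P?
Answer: 1/1908 ≈ 0.00052411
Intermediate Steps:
O(P) = -P**2/4 (O(P) = -((P**2 - P) + P)/4 = -P**2/4)
O(-3)/m = -1/4*(-3)**2/(-4293) = -1/4*9*(-1/4293) = -9/4*(-1/4293) = 1/1908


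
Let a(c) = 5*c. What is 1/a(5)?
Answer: 1/25 ≈ 0.040000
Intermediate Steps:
1/a(5) = 1/(5*5) = 1/25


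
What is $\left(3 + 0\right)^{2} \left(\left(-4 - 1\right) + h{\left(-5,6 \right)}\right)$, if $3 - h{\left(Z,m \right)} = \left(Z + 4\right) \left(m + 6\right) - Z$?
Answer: $45$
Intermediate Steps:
$h{\left(Z,m \right)} = 3 + Z - \left(4 + Z\right) \left(6 + m\right)$ ($h{\left(Z,m \right)} = 3 - \left(\left(Z + 4\right) \left(m + 6\right) - Z\right) = 3 - \left(\left(4 + Z\right) \left(6 + m\right) - Z\right) = 3 - \left(- Z + \left(4 + Z\right) \left(6 + m\right)\right) = 3 + \left(Z - \left(4 + Z\right) \left(6 + m\right)\right) = 3 + Z - \left(4 + Z\right) \left(6 + m\right)$)
$\left(3 + 0\right)^{2} \left(\left(-4 - 1\right) + h{\left(-5,6 \right)}\right) = \left(3 + 0\right)^{2} \left(\left(-4 - 1\right) - \left(20 - 30\right)\right) = 3^{2} \left(\left(-4 - 1\right) + \left(-21 + 25 - 24 + 30\right)\right) = 9 \left(-5 + 10\right) = 9 \cdot 5 = 45$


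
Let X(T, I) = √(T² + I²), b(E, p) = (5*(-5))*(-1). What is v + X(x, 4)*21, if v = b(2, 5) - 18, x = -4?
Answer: 7 + 84*√2 ≈ 125.79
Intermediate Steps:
b(E, p) = 25 (b(E, p) = -25*(-1) = 25)
v = 7 (v = 25 - 18 = 7)
X(T, I) = √(I² + T²)
v + X(x, 4)*21 = 7 + √(4² + (-4)²)*21 = 7 + √(16 + 16)*21 = 7 + √32*21 = 7 + (4*√2)*21 = 7 + 84*√2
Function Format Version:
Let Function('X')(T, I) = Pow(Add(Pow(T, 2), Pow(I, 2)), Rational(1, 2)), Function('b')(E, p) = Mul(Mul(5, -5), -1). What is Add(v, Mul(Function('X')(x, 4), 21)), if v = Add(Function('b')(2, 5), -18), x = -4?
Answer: Add(7, Mul(84, Pow(2, Rational(1, 2)))) ≈ 125.79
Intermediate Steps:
Function('b')(E, p) = 25 (Function('b')(E, p) = Mul(-25, -1) = 25)
v = 7 (v = Add(25, -18) = 7)
Function('X')(T, I) = Pow(Add(Pow(I, 2), Pow(T, 2)), Rational(1, 2))
Add(v, Mul(Function('X')(x, 4), 21)) = Add(7, Mul(Pow(Add(Pow(4, 2), Pow(-4, 2)), Rational(1, 2)), 21)) = Add(7, Mul(Pow(Add(16, 16), Rational(1, 2)), 21)) = Add(7, Mul(Pow(32, Rational(1, 2)), 21)) = Add(7, Mul(Mul(4, Pow(2, Rational(1, 2))), 21)) = Add(7, Mul(84, Pow(2, Rational(1, 2))))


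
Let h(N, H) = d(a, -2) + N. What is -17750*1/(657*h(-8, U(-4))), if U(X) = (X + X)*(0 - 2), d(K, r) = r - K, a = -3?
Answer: 17750/4599 ≈ 3.8595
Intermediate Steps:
U(X) = -4*X (U(X) = (2*X)*(-2) = -4*X)
h(N, H) = 1 + N (h(N, H) = (-2 - 1*(-3)) + N = (-2 + 3) + N = 1 + N)
-17750*1/(657*h(-8, U(-4))) = -17750*1/(657*(1 - 8)) = -17750/(657*(-7)) = -17750/(-4599) = -17750*(-1/4599) = 17750/4599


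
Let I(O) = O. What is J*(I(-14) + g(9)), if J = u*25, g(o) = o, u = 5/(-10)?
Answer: 125/2 ≈ 62.500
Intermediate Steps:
u = -1/2 (u = 5*(-1/10) = -1/2 ≈ -0.50000)
J = -25/2 (J = -1/2*25 = -25/2 ≈ -12.500)
J*(I(-14) + g(9)) = -25*(-14 + 9)/2 = -25/2*(-5) = 125/2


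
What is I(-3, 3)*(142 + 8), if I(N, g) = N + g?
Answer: 0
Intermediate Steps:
I(-3, 3)*(142 + 8) = (-3 + 3)*(142 + 8) = 0*150 = 0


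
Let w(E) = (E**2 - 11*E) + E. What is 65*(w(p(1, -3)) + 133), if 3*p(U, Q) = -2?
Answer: 81965/9 ≈ 9107.2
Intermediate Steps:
p(U, Q) = -2/3 (p(U, Q) = (1/3)*(-2) = -2/3)
w(E) = E**2 - 10*E
65*(w(p(1, -3)) + 133) = 65*(-2*(-10 - 2/3)/3 + 133) = 65*(-2/3*(-32/3) + 133) = 65*(64/9 + 133) = 65*(1261/9) = 81965/9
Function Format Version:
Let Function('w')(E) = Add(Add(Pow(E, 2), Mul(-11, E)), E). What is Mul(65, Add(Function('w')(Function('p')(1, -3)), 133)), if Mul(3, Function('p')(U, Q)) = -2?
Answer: Rational(81965, 9) ≈ 9107.2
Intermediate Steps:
Function('p')(U, Q) = Rational(-2, 3) (Function('p')(U, Q) = Mul(Rational(1, 3), -2) = Rational(-2, 3))
Function('w')(E) = Add(Pow(E, 2), Mul(-10, E))
Mul(65, Add(Function('w')(Function('p')(1, -3)), 133)) = Mul(65, Add(Mul(Rational(-2, 3), Add(-10, Rational(-2, 3))), 133)) = Mul(65, Add(Mul(Rational(-2, 3), Rational(-32, 3)), 133)) = Mul(65, Add(Rational(64, 9), 133)) = Mul(65, Rational(1261, 9)) = Rational(81965, 9)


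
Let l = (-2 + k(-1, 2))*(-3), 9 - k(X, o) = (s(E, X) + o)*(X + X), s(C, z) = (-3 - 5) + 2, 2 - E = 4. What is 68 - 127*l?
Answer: -313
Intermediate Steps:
E = -2 (E = 2 - 1*4 = 2 - 4 = -2)
s(C, z) = -6 (s(C, z) = -8 + 2 = -6)
k(X, o) = 9 - 2*X*(-6 + o) (k(X, o) = 9 - (-6 + o)*(X + X) = 9 - (-6 + o)*2*X = 9 - 2*X*(-6 + o))
l = 3 (l = (-2 + (9 + 12*(-1) - 2*(-1)*2))*(-3) = (-2 + (9 - 12 + 4))*(-3) = (-2 + 1)*(-3) = -1*(-3) = 3)
68 - 127*l = 68 - 127*3 = 68 - 381 = -313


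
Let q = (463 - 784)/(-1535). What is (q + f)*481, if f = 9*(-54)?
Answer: -358676409/1535 ≈ -2.3367e+5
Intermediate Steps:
f = -486
q = 321/1535 (q = -321*(-1/1535) = 321/1535 ≈ 0.20912)
(q + f)*481 = (321/1535 - 486)*481 = -745689/1535*481 = -358676409/1535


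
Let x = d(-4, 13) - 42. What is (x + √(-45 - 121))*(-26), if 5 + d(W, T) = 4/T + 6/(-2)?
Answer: 1292 - 26*I*√166 ≈ 1292.0 - 334.99*I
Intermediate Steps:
d(W, T) = -8 + 4/T (d(W, T) = -5 + (4/T + 6/(-2)) = -5 + (4/T + 6*(-½)) = -5 + (4/T - 3) = -5 + (-3 + 4/T) = -8 + 4/T)
x = -646/13 (x = (-8 + 4/13) - 42 = -100/13 - 42 = -646/13 ≈ -49.692)
(x + √(-45 - 121))*(-26) = (-646/13 + √(-45 - 121))*(-26) = (-646/13 + √(-166))*(-26) = (-646/13 + I*√166)*(-26) = 1292 - 26*I*√166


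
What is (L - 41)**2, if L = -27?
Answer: 4624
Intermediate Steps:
(L - 41)**2 = (-27 - 41)**2 = (-68)**2 = 4624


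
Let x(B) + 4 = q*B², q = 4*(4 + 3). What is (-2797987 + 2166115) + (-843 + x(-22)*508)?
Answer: 6249669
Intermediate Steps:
q = 28 (q = 4*7 = 28)
x(B) = -4 + 28*B²
(-2797987 + 2166115) + (-843 + x(-22)*508) = (-2797987 + 2166115) + (-843 + (-4 + 28*(-22)²)*508) = -631872 + (-843 + (-4 + 28*484)*508) = -631872 + (-843 + (-4 + 13552)*508) = -631872 + (-843 + 13548*508) = -631872 + (-843 + 6882384) = -631872 + 6881541 = 6249669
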